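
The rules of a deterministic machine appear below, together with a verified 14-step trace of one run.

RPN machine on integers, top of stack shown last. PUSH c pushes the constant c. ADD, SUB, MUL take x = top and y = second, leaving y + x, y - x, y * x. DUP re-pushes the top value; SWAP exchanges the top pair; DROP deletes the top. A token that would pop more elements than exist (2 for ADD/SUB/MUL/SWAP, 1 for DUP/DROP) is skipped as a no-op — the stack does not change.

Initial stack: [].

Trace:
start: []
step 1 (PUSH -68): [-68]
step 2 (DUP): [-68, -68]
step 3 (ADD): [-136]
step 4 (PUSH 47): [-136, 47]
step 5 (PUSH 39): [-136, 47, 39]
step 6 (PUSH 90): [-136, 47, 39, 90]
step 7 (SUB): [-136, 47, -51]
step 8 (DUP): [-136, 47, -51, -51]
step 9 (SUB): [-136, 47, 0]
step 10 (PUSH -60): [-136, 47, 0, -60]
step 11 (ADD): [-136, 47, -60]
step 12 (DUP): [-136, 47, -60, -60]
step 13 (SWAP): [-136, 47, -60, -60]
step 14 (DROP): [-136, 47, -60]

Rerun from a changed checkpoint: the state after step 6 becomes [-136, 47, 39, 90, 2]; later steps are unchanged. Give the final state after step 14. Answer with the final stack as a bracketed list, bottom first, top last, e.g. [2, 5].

[-136, 47, 39, -60]

state after step 6 := [-136, 47, 39, 90, 2]
step 7 (SUB): [-136, 47, 39, 88]
step 8 (DUP): [-136, 47, 39, 88, 88]
step 9 (SUB): [-136, 47, 39, 0]
step 10 (PUSH -60): [-136, 47, 39, 0, -60]
step 11 (ADD): [-136, 47, 39, -60]
step 12 (DUP): [-136, 47, 39, -60, -60]
step 13 (SWAP): [-136, 47, 39, -60, -60]
step 14 (DROP): [-136, 47, 39, -60]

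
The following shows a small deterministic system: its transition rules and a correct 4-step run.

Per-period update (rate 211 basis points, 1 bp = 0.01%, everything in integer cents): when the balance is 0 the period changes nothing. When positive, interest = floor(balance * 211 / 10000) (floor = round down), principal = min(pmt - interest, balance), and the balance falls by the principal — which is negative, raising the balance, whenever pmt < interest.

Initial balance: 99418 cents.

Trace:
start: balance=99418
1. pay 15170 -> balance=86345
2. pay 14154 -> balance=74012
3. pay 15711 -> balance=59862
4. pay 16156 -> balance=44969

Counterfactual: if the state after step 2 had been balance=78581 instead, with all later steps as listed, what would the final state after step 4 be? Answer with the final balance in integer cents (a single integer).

state after step 2 := balance=78581
3. pay 15711 -> balance=64528
4. pay 16156 -> balance=49733

49733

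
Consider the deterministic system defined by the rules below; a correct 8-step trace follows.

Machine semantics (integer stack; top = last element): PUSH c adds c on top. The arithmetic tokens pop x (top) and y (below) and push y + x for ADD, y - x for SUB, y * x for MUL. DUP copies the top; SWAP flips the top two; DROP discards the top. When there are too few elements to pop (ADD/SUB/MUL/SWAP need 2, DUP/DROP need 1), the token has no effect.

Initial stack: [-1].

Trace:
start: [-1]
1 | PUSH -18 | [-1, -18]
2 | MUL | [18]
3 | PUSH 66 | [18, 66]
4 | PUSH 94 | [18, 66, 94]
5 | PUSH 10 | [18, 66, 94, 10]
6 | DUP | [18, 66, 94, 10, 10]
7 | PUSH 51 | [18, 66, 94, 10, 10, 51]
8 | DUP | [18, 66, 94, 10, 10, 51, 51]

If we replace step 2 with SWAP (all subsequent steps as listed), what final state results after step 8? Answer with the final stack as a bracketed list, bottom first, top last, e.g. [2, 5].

(re-executing from step 2 with the substitution; state before step 2: [-1, -18])
2 | SWAP | [-18, -1]
3 | PUSH 66 | [-18, -1, 66]
4 | PUSH 94 | [-18, -1, 66, 94]
5 | PUSH 10 | [-18, -1, 66, 94, 10]
6 | DUP | [-18, -1, 66, 94, 10, 10]
7 | PUSH 51 | [-18, -1, 66, 94, 10, 10, 51]
8 | DUP | [-18, -1, 66, 94, 10, 10, 51, 51]

[-18, -1, 66, 94, 10, 10, 51, 51]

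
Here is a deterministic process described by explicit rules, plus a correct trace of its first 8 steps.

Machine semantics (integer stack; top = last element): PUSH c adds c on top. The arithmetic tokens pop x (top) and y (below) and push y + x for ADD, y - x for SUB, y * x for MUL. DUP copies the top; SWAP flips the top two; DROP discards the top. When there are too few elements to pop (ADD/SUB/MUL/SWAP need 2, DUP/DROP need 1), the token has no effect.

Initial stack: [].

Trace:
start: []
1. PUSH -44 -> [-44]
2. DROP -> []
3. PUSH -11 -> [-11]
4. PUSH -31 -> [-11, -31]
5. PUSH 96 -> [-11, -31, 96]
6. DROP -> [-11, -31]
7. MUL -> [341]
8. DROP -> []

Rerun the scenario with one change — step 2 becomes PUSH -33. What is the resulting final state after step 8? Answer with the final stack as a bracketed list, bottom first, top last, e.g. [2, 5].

(re-executing from step 2 with the substitution; state before step 2: [-44])
2. PUSH -33 -> [-44, -33]
3. PUSH -11 -> [-44, -33, -11]
4. PUSH -31 -> [-44, -33, -11, -31]
5. PUSH 96 -> [-44, -33, -11, -31, 96]
6. DROP -> [-44, -33, -11, -31]
7. MUL -> [-44, -33, 341]
8. DROP -> [-44, -33]

[-44, -33]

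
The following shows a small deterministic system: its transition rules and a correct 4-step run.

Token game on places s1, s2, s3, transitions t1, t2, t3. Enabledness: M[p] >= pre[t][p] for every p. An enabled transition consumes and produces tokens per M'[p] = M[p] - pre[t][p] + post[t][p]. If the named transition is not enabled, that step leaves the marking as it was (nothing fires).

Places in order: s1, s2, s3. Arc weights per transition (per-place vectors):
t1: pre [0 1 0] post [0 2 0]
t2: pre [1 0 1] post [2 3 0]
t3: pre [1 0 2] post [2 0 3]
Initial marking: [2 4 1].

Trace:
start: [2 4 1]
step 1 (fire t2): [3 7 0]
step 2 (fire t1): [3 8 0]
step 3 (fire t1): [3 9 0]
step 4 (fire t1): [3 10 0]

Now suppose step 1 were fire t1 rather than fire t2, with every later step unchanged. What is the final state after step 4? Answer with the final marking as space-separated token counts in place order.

2 8 1

(re-executing from step 1 with the substitution; state before step 1: [2 4 1])
step 1 (fire t1): [2 5 1]
step 2 (fire t1): [2 6 1]
step 3 (fire t1): [2 7 1]
step 4 (fire t1): [2 8 1]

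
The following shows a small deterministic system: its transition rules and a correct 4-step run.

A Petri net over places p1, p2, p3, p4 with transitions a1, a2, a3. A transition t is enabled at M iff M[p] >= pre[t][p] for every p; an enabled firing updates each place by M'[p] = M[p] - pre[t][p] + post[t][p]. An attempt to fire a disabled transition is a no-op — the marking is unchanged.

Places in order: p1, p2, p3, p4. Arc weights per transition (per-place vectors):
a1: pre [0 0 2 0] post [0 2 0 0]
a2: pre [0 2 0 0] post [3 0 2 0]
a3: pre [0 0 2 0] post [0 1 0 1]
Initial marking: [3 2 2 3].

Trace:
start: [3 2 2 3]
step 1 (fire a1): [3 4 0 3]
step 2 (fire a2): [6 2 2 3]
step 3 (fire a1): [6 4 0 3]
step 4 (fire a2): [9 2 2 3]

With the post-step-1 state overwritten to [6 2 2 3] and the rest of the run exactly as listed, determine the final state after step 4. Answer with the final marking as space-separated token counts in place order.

state after step 1 := [6 2 2 3]
step 2 (fire a2): [9 0 4 3]
step 3 (fire a1): [9 2 2 3]
step 4 (fire a2): [12 0 4 3]

12 0 4 3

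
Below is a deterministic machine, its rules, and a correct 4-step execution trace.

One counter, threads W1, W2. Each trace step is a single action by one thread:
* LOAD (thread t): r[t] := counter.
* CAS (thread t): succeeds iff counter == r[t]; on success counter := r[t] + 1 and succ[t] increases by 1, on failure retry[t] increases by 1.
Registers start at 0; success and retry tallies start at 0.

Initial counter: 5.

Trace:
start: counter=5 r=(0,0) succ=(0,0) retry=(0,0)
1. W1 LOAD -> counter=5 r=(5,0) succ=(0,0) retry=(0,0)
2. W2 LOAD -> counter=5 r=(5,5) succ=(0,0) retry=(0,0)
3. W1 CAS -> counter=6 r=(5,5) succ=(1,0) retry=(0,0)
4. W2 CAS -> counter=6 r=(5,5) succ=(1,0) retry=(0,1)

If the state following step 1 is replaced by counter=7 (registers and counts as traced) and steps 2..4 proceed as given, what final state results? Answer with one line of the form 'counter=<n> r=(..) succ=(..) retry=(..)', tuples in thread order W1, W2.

counter=8 r=(5,7) succ=(0,1) retry=(1,0)

state after step 1 := counter=7 r=(5,0) succ=(0,0) retry=(0,0)
2. W2 LOAD -> counter=7 r=(5,7) succ=(0,0) retry=(0,0)
3. W1 CAS -> counter=7 r=(5,7) succ=(0,0) retry=(1,0)
4. W2 CAS -> counter=8 r=(5,7) succ=(0,1) retry=(1,0)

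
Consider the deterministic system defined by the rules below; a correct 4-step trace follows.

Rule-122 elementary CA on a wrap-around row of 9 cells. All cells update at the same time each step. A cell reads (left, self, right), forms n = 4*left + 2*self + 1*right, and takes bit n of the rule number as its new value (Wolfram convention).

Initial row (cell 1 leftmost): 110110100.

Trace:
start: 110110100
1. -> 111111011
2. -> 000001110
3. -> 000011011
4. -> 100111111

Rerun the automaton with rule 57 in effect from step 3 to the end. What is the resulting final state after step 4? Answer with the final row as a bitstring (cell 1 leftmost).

(re-executing steps 3..4 under rule 57; state before step 3: 000001110)
3. -> 111101001
4. -> 000010101

000010101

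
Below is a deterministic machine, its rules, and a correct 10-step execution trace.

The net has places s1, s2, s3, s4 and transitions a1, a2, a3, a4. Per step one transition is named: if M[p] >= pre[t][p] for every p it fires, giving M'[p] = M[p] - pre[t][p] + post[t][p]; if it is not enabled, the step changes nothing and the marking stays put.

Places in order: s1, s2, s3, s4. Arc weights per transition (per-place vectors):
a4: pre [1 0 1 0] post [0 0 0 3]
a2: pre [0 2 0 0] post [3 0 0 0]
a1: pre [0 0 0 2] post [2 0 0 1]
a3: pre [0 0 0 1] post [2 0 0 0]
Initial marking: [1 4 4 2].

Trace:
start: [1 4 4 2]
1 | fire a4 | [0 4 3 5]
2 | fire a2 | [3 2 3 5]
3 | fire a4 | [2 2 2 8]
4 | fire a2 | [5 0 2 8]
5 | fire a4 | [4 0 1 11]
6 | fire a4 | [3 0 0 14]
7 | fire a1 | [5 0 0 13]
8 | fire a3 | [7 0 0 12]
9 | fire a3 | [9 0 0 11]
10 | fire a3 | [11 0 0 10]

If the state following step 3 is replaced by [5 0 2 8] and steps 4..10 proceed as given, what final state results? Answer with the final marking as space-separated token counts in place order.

state after step 3 := [5 0 2 8]
4 | fire a2 | [5 0 2 8]
5 | fire a4 | [4 0 1 11]
6 | fire a4 | [3 0 0 14]
7 | fire a1 | [5 0 0 13]
8 | fire a3 | [7 0 0 12]
9 | fire a3 | [9 0 0 11]
10 | fire a3 | [11 0 0 10]

11 0 0 10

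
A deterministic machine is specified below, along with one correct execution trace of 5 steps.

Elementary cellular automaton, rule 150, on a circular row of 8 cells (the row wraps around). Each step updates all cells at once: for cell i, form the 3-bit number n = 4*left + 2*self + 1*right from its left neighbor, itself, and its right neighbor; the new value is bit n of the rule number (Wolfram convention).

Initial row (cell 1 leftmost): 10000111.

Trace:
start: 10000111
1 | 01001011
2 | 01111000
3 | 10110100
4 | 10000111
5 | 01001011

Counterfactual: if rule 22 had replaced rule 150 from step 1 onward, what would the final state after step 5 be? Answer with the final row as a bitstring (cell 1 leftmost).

(re-executing steps 1..5 under rule 22; state before step 1: 10000111)
1 | 01001000
2 | 11111100
3 | 00000011
4 | 10000100
5 | 11001111

11001111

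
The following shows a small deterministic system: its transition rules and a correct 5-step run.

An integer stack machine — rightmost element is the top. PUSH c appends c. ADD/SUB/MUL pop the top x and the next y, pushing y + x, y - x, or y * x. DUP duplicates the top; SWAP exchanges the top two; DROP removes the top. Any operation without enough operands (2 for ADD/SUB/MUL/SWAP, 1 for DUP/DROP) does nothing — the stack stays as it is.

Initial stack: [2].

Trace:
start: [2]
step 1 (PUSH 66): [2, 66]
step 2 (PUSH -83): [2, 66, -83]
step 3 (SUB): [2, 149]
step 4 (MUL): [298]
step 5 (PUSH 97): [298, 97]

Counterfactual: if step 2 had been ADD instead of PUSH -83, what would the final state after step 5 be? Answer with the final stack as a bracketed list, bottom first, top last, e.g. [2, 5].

[68, 97]

(re-executing from step 2 with the substitution; state before step 2: [2, 66])
step 2 (ADD): [68]
step 3 (SUB): [68]
step 4 (MUL): [68]
step 5 (PUSH 97): [68, 97]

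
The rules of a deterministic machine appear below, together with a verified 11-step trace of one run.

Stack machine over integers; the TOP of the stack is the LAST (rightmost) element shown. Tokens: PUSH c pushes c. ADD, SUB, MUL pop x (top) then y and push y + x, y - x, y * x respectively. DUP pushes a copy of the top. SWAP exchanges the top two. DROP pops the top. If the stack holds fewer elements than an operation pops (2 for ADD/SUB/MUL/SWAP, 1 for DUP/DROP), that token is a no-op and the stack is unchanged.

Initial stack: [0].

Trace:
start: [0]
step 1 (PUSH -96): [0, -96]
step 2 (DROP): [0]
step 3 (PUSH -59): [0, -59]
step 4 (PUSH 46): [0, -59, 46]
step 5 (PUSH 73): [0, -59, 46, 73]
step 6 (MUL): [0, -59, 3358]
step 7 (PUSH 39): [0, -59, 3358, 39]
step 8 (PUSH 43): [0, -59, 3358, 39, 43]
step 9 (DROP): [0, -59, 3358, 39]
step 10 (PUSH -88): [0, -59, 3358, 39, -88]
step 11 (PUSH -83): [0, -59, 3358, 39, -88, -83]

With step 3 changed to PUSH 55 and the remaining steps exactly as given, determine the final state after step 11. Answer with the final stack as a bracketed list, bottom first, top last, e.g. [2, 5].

(re-executing from step 3 with the substitution; state before step 3: [0])
step 3 (PUSH 55): [0, 55]
step 4 (PUSH 46): [0, 55, 46]
step 5 (PUSH 73): [0, 55, 46, 73]
step 6 (MUL): [0, 55, 3358]
step 7 (PUSH 39): [0, 55, 3358, 39]
step 8 (PUSH 43): [0, 55, 3358, 39, 43]
step 9 (DROP): [0, 55, 3358, 39]
step 10 (PUSH -88): [0, 55, 3358, 39, -88]
step 11 (PUSH -83): [0, 55, 3358, 39, -88, -83]

[0, 55, 3358, 39, -88, -83]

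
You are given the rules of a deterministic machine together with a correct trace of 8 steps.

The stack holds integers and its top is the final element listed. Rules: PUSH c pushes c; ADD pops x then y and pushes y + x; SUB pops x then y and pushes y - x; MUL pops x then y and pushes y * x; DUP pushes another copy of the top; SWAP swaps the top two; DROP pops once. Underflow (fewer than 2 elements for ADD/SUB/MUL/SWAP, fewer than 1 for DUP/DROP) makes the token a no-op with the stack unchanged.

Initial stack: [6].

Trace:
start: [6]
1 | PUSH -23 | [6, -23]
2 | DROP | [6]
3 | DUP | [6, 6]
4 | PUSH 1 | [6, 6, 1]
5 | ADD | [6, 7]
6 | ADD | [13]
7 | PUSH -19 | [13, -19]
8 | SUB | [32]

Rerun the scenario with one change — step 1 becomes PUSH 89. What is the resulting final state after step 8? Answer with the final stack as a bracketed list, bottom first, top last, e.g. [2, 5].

(re-executing from step 1 with the substitution; state before step 1: [6])
1 | PUSH 89 | [6, 89]
2 | DROP | [6]
3 | DUP | [6, 6]
4 | PUSH 1 | [6, 6, 1]
5 | ADD | [6, 7]
6 | ADD | [13]
7 | PUSH -19 | [13, -19]
8 | SUB | [32]

[32]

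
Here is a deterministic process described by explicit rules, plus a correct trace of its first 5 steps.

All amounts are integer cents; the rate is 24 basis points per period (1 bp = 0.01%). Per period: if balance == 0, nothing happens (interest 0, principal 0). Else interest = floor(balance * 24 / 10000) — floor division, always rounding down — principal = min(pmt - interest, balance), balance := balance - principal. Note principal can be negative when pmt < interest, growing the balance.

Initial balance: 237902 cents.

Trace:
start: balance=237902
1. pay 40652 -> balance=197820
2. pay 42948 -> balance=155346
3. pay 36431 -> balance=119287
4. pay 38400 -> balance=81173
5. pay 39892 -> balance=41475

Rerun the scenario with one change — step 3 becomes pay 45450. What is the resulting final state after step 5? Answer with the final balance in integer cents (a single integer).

32413

(re-executing from step 3 with the substitution; state before step 3: balance=155346)
3. pay 45450 -> balance=110268
4. pay 38400 -> balance=72132
5. pay 39892 -> balance=32413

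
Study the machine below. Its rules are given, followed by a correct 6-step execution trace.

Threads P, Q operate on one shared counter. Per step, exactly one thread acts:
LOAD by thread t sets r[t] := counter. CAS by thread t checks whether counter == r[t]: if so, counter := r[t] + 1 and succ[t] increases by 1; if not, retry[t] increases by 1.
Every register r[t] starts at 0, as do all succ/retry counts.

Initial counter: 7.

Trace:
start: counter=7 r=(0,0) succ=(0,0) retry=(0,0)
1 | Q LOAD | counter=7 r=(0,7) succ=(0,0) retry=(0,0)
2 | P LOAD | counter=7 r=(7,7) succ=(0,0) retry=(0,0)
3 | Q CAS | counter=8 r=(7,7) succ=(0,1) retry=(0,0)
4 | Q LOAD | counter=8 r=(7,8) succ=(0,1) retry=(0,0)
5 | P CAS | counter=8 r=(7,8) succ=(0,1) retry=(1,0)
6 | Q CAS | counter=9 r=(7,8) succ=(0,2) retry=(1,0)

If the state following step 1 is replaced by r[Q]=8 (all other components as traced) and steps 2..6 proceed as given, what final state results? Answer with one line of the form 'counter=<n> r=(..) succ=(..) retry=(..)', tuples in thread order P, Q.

counter=8 r=(7,7) succ=(1,0) retry=(0,2)

state after step 1 := counter=7 r=(0,8) succ=(0,0) retry=(0,0)
2 | P LOAD | counter=7 r=(7,8) succ=(0,0) retry=(0,0)
3 | Q CAS | counter=7 r=(7,8) succ=(0,0) retry=(0,1)
4 | Q LOAD | counter=7 r=(7,7) succ=(0,0) retry=(0,1)
5 | P CAS | counter=8 r=(7,7) succ=(1,0) retry=(0,1)
6 | Q CAS | counter=8 r=(7,7) succ=(1,0) retry=(0,2)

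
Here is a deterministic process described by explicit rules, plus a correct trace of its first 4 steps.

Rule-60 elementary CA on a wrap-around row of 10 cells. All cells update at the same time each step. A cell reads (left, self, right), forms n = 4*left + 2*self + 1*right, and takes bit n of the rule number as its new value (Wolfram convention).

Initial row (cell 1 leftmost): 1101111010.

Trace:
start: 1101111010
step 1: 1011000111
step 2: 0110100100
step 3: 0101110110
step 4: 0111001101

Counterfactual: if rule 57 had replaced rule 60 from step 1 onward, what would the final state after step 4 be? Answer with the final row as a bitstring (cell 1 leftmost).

1011010101

(re-executing steps 1..4 under rule 57; state before step 1: 1101111010)
step 1: 1011000101
step 2: 0110110011
step 3: 1101101010
step 4: 1011010101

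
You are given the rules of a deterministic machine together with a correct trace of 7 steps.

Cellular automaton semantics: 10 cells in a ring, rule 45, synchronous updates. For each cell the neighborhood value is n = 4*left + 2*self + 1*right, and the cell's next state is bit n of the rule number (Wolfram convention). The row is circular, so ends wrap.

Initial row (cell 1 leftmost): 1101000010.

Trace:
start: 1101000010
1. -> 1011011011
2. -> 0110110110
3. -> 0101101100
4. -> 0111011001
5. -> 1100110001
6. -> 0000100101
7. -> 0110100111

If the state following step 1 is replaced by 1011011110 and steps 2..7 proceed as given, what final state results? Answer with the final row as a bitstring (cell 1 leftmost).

state after step 1 := 1011011110
2. -> 1110110001
3. -> 0001100101
4. -> 0101000111
5. -> 1111010100
6. -> 1000111100
7. -> 1010100000

1010100000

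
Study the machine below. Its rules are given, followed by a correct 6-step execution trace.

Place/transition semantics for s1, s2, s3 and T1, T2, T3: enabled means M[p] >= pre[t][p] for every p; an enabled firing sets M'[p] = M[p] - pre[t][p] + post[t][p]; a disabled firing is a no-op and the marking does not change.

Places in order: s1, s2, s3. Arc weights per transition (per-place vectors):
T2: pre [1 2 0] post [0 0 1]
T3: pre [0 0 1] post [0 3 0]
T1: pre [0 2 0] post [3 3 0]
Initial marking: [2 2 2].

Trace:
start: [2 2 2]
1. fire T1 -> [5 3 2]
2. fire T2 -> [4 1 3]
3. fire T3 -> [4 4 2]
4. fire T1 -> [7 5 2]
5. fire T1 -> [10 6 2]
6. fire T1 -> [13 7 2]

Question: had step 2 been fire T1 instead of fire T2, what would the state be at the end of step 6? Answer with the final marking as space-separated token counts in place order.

(re-executing from step 2 with the substitution; state before step 2: [5 3 2])
2. fire T1 -> [8 4 2]
3. fire T3 -> [8 7 1]
4. fire T1 -> [11 8 1]
5. fire T1 -> [14 9 1]
6. fire T1 -> [17 10 1]

17 10 1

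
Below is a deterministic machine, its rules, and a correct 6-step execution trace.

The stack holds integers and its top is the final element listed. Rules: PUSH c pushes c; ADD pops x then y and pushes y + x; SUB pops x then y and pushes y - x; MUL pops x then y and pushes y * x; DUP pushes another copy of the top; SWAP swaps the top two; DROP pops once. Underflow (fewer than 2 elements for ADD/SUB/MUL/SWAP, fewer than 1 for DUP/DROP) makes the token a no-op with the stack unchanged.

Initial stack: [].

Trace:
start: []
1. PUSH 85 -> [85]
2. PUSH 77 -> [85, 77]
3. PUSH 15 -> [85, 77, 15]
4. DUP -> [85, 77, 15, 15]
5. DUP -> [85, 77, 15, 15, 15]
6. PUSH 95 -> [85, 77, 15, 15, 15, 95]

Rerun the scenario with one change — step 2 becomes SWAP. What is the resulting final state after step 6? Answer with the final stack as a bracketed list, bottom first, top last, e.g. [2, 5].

[85, 15, 15, 15, 95]

(re-executing from step 2 with the substitution; state before step 2: [85])
2. SWAP -> [85]
3. PUSH 15 -> [85, 15]
4. DUP -> [85, 15, 15]
5. DUP -> [85, 15, 15, 15]
6. PUSH 95 -> [85, 15, 15, 15, 95]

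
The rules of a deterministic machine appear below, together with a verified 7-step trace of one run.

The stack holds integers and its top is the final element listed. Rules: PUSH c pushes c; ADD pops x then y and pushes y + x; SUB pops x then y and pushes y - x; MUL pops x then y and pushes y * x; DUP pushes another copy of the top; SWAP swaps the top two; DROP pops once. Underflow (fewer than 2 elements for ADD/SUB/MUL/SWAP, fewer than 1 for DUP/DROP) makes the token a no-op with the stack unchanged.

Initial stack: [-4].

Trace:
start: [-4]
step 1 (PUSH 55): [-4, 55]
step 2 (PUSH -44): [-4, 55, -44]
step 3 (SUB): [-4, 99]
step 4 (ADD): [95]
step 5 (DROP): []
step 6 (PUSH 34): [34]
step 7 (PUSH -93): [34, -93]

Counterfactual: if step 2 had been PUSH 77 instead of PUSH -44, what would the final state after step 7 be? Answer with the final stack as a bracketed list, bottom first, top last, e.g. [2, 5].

(re-executing from step 2 with the substitution; state before step 2: [-4, 55])
step 2 (PUSH 77): [-4, 55, 77]
step 3 (SUB): [-4, -22]
step 4 (ADD): [-26]
step 5 (DROP): []
step 6 (PUSH 34): [34]
step 7 (PUSH -93): [34, -93]

[34, -93]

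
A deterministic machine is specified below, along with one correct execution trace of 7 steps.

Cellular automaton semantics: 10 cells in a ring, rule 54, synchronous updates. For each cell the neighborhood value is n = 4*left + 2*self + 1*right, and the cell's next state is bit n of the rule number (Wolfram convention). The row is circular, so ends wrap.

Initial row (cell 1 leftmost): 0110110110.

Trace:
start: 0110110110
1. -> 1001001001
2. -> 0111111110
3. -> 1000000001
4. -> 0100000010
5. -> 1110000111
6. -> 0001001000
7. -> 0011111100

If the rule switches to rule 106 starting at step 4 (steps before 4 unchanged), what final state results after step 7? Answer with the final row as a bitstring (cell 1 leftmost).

0000011001

(re-executing steps 4..7 under rule 106; state before step 4: 1000000001)
4. -> 1000000011
5. -> 1000000110
6. -> 0000001111
7. -> 0000011001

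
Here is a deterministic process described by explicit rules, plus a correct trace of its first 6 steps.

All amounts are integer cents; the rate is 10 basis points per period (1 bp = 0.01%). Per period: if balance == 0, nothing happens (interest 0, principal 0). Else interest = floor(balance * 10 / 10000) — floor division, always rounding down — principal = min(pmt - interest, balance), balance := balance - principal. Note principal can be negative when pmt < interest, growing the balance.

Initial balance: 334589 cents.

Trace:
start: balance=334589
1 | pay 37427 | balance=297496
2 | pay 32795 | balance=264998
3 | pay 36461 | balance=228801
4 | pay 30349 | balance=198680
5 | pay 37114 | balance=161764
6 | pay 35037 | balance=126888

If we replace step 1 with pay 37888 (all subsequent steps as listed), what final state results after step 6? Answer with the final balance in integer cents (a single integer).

126427

(re-executing from step 1 with the substitution; state before step 1: balance=334589)
1 | pay 37888 | balance=297035
2 | pay 32795 | balance=264537
3 | pay 36461 | balance=228340
4 | pay 30349 | balance=198219
5 | pay 37114 | balance=161303
6 | pay 35037 | balance=126427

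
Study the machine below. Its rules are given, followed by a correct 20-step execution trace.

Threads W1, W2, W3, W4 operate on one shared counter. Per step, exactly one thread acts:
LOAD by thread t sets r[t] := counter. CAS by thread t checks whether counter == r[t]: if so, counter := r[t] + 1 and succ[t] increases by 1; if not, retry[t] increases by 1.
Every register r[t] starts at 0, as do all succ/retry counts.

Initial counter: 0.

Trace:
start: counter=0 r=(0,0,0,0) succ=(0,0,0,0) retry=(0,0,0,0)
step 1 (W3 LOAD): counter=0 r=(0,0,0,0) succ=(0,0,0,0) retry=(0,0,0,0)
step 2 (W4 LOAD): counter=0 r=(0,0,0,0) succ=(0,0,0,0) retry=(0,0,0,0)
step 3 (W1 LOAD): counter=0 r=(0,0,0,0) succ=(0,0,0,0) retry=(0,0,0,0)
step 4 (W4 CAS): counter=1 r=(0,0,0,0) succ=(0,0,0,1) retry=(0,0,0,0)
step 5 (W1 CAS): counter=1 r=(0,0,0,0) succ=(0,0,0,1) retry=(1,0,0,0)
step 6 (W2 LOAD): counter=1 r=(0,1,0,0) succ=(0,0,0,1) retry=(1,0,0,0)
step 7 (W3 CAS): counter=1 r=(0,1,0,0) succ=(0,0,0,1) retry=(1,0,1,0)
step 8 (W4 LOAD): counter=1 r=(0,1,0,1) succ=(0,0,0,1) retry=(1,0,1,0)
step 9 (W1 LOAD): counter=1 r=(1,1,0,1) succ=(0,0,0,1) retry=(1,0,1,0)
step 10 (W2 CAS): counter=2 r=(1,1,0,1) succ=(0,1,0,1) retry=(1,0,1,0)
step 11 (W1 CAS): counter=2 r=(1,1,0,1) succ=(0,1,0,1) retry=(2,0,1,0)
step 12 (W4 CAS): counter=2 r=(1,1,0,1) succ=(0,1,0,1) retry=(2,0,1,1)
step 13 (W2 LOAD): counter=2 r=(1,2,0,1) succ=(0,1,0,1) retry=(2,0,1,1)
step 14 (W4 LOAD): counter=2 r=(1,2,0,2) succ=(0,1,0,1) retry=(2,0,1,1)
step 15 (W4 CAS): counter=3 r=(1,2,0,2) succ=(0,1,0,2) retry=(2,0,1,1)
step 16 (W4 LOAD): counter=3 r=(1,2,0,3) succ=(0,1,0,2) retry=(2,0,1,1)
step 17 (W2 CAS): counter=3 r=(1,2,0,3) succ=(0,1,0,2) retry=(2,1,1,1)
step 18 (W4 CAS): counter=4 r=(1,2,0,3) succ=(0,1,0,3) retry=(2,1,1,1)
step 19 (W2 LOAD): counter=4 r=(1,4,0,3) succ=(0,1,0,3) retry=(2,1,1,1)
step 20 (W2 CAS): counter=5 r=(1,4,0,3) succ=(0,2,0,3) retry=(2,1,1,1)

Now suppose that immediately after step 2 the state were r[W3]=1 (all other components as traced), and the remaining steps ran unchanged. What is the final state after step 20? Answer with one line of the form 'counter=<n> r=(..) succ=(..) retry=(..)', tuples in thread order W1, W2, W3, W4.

counter=6 r=(2,5,1,4) succ=(1,1,1,3) retry=(1,2,0,1)

state after step 2 := counter=0 r=(0,0,1,0) succ=(0,0,0,0) retry=(0,0,0,0)
step 3 (W1 LOAD): counter=0 r=(0,0,1,0) succ=(0,0,0,0) retry=(0,0,0,0)
step 4 (W4 CAS): counter=1 r=(0,0,1,0) succ=(0,0,0,1) retry=(0,0,0,0)
step 5 (W1 CAS): counter=1 r=(0,0,1,0) succ=(0,0,0,1) retry=(1,0,0,0)
step 6 (W2 LOAD): counter=1 r=(0,1,1,0) succ=(0,0,0,1) retry=(1,0,0,0)
step 7 (W3 CAS): counter=2 r=(0,1,1,0) succ=(0,0,1,1) retry=(1,0,0,0)
step 8 (W4 LOAD): counter=2 r=(0,1,1,2) succ=(0,0,1,1) retry=(1,0,0,0)
step 9 (W1 LOAD): counter=2 r=(2,1,1,2) succ=(0,0,1,1) retry=(1,0,0,0)
step 10 (W2 CAS): counter=2 r=(2,1,1,2) succ=(0,0,1,1) retry=(1,1,0,0)
step 11 (W1 CAS): counter=3 r=(2,1,1,2) succ=(1,0,1,1) retry=(1,1,0,0)
step 12 (W4 CAS): counter=3 r=(2,1,1,2) succ=(1,0,1,1) retry=(1,1,0,1)
step 13 (W2 LOAD): counter=3 r=(2,3,1,2) succ=(1,0,1,1) retry=(1,1,0,1)
step 14 (W4 LOAD): counter=3 r=(2,3,1,3) succ=(1,0,1,1) retry=(1,1,0,1)
step 15 (W4 CAS): counter=4 r=(2,3,1,3) succ=(1,0,1,2) retry=(1,1,0,1)
step 16 (W4 LOAD): counter=4 r=(2,3,1,4) succ=(1,0,1,2) retry=(1,1,0,1)
step 17 (W2 CAS): counter=4 r=(2,3,1,4) succ=(1,0,1,2) retry=(1,2,0,1)
step 18 (W4 CAS): counter=5 r=(2,3,1,4) succ=(1,0,1,3) retry=(1,2,0,1)
step 19 (W2 LOAD): counter=5 r=(2,5,1,4) succ=(1,0,1,3) retry=(1,2,0,1)
step 20 (W2 CAS): counter=6 r=(2,5,1,4) succ=(1,1,1,3) retry=(1,2,0,1)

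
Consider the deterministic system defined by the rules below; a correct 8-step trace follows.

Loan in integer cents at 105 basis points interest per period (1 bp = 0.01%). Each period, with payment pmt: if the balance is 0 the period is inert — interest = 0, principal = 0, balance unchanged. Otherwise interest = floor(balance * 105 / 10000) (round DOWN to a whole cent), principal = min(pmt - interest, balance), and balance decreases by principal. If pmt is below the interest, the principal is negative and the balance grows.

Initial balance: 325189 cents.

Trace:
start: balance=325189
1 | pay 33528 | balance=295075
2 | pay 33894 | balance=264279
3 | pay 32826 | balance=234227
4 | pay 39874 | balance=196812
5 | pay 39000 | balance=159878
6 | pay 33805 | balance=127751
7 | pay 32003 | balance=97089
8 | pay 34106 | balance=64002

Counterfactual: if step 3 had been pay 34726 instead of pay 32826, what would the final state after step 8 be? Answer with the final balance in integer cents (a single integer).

62000

(re-executing from step 3 with the substitution; state before step 3: balance=264279)
3 | pay 34726 | balance=232327
4 | pay 39874 | balance=194892
5 | pay 39000 | balance=157938
6 | pay 33805 | balance=125791
7 | pay 32003 | balance=95108
8 | pay 34106 | balance=62000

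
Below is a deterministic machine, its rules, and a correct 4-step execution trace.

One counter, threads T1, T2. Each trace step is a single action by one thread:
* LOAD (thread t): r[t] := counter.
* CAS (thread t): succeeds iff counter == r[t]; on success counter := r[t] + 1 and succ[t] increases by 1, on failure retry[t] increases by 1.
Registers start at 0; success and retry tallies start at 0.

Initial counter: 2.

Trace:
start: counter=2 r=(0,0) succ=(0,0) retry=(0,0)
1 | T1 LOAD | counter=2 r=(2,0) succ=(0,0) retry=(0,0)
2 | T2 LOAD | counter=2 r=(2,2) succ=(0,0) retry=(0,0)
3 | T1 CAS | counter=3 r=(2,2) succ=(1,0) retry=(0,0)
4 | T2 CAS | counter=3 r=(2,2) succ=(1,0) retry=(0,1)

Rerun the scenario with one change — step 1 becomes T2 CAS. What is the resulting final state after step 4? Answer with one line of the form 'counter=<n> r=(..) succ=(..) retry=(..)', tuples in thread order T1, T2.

(re-executing from step 1 with the substitution; state before step 1: counter=2 r=(0,0) succ=(0,0) retry=(0,0))
1 | T2 CAS | counter=2 r=(0,0) succ=(0,0) retry=(0,1)
2 | T2 LOAD | counter=2 r=(0,2) succ=(0,0) retry=(0,1)
3 | T1 CAS | counter=2 r=(0,2) succ=(0,0) retry=(1,1)
4 | T2 CAS | counter=3 r=(0,2) succ=(0,1) retry=(1,1)

counter=3 r=(0,2) succ=(0,1) retry=(1,1)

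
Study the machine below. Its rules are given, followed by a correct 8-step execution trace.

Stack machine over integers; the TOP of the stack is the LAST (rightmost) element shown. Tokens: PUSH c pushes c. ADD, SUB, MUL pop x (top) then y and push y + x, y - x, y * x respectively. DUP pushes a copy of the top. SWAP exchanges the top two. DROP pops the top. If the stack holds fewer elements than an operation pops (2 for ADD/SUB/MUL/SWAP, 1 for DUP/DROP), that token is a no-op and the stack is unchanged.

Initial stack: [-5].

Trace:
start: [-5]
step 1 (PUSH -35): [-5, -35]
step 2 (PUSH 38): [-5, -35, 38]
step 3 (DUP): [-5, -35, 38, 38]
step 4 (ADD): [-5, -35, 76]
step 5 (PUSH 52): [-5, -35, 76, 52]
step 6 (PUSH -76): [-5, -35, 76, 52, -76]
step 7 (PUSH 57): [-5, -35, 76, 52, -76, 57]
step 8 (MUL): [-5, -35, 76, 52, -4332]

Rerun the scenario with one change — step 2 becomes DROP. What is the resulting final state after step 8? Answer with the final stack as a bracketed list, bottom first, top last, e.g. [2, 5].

(re-executing from step 2 with the substitution; state before step 2: [-5, -35])
step 2 (DROP): [-5]
step 3 (DUP): [-5, -5]
step 4 (ADD): [-10]
step 5 (PUSH 52): [-10, 52]
step 6 (PUSH -76): [-10, 52, -76]
step 7 (PUSH 57): [-10, 52, -76, 57]
step 8 (MUL): [-10, 52, -4332]

[-10, 52, -4332]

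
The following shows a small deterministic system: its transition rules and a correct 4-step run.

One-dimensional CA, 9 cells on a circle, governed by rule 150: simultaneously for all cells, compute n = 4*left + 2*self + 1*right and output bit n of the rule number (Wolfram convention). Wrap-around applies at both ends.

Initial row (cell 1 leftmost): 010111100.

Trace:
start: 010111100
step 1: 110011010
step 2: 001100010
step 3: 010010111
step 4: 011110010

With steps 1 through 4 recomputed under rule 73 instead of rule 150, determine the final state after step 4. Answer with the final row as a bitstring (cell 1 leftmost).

(re-executing steps 1..4 under rule 73; state before step 1: 010111100)
step 1: 000100101
step 2: 010000000
step 3: 000111111
step 4: 010100001

010100001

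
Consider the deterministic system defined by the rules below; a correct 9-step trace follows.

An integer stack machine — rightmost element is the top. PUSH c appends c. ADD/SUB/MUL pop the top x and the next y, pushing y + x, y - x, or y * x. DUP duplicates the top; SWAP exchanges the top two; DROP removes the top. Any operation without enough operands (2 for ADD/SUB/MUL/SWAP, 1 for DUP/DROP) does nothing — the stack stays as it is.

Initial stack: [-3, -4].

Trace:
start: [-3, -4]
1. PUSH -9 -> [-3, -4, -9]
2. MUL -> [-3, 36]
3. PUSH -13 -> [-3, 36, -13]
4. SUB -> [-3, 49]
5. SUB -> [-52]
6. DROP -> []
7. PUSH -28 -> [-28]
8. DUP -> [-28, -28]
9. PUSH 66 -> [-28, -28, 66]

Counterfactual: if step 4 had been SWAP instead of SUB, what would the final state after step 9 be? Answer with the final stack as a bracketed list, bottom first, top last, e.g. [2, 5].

[-3, -28, -28, 66]

(re-executing from step 4 with the substitution; state before step 4: [-3, 36, -13])
4. SWAP -> [-3, -13, 36]
5. SUB -> [-3, -49]
6. DROP -> [-3]
7. PUSH -28 -> [-3, -28]
8. DUP -> [-3, -28, -28]
9. PUSH 66 -> [-3, -28, -28, 66]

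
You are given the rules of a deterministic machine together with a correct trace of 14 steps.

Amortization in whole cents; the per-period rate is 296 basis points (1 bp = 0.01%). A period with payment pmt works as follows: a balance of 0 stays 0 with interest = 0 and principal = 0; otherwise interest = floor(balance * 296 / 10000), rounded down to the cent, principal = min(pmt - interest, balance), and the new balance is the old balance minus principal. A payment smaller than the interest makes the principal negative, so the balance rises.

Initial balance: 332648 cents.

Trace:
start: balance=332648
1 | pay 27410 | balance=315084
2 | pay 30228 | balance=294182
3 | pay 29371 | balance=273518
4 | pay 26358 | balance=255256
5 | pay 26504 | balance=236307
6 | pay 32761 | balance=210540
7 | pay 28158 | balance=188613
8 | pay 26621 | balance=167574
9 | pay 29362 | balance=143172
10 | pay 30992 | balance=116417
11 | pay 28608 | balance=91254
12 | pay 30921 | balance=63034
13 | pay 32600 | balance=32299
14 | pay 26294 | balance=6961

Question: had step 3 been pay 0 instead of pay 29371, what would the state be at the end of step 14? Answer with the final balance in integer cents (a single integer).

47445

(re-executing from step 3 with the substitution; state before step 3: balance=294182)
3 | pay 0 | balance=302889
4 | pay 26358 | balance=285496
5 | pay 26504 | balance=267442
6 | pay 32761 | balance=242597
7 | pay 28158 | balance=221619
8 | pay 26621 | balance=201557
9 | pay 29362 | balance=178161
10 | pay 30992 | balance=152442
11 | pay 28608 | balance=128346
12 | pay 30921 | balance=101224
13 | pay 32600 | balance=71620
14 | pay 26294 | balance=47445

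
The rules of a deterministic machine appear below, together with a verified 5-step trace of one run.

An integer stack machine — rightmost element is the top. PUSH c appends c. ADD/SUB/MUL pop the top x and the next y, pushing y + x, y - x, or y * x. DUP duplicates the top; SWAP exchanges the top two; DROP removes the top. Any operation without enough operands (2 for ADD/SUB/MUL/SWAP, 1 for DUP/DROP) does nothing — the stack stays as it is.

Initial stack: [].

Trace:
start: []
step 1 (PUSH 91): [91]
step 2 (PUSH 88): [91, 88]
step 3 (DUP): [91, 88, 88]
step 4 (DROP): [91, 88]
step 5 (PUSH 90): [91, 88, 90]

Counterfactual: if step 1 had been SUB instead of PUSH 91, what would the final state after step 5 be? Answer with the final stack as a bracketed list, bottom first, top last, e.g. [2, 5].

(re-executing from step 1 with the substitution; state before step 1: [])
step 1 (SUB): []
step 2 (PUSH 88): [88]
step 3 (DUP): [88, 88]
step 4 (DROP): [88]
step 5 (PUSH 90): [88, 90]

[88, 90]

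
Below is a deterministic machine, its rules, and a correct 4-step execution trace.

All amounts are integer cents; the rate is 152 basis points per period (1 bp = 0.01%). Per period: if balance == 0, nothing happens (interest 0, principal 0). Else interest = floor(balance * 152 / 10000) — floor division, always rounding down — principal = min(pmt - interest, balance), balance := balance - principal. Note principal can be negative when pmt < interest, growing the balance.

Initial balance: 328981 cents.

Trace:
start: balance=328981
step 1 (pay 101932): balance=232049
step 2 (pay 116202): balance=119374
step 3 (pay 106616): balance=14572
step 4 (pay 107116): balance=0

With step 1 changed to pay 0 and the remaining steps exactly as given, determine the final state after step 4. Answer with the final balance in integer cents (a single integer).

(re-executing from step 1 with the substitution; state before step 1: balance=328981)
step 1 (pay 0): balance=333981
step 2 (pay 116202): balance=222855
step 3 (pay 106616): balance=119626
step 4 (pay 107116): balance=14328

14328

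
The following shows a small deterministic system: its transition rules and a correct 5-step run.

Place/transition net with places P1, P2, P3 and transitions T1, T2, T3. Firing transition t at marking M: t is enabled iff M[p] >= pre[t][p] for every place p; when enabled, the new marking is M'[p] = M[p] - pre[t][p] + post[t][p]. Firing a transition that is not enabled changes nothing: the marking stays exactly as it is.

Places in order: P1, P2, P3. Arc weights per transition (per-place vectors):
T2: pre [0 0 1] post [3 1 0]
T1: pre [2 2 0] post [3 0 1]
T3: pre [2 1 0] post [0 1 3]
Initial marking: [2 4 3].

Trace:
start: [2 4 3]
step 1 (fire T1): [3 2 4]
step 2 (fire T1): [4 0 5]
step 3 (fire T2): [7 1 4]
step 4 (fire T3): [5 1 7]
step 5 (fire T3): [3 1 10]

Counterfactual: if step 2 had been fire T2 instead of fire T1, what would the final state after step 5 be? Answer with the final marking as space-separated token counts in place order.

5 4 8

(re-executing from step 2 with the substitution; state before step 2: [3 2 4])
step 2 (fire T2): [6 3 3]
step 3 (fire T2): [9 4 2]
step 4 (fire T3): [7 4 5]
step 5 (fire T3): [5 4 8]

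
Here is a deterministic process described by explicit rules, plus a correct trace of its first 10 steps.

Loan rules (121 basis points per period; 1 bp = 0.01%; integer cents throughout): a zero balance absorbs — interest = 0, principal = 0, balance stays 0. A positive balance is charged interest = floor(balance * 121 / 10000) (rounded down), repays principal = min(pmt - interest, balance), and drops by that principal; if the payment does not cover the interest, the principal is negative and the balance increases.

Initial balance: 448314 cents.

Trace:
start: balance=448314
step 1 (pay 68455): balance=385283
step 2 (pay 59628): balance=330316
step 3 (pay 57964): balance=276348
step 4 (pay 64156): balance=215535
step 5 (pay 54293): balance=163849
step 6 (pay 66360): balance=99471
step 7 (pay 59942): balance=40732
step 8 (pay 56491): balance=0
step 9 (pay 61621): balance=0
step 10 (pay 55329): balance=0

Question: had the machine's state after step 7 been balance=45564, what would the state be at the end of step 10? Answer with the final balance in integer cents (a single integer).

0

state after step 7 := balance=45564
step 8 (pay 56491): balance=0
step 9 (pay 61621): balance=0
step 10 (pay 55329): balance=0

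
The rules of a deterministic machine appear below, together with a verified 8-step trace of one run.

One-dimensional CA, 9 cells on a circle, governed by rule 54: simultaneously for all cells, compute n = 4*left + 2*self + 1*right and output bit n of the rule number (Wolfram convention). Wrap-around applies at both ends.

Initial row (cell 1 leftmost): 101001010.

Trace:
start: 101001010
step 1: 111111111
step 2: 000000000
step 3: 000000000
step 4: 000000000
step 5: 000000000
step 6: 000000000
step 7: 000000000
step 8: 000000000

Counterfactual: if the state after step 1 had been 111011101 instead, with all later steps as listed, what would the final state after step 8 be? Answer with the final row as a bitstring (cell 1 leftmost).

state after step 1 := 111011101
step 2: 000100010
step 3: 001110111
step 4: 110001000
step 5: 001011101
step 6: 111100011
step 7: 000010100
step 8: 000111110

000111110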